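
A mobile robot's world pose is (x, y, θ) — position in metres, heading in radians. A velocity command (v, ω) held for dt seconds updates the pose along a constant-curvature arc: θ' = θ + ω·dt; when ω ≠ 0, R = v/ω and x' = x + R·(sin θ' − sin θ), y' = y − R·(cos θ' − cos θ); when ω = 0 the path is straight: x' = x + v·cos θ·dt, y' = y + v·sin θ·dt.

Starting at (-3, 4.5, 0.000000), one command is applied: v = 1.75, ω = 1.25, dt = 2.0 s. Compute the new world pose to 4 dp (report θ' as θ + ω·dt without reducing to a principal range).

(-2.1621, 7.0216, 2.5000)

θ' = 0.0000 + 1.25·2.0 = 2.5000
R = v/ω = 1.75/1.25 = 1.4000
x' = -3 + 1.4000·(sin 2.5000 − sin 0.0000) = -2.1621
y' = 4.5 − 1.4000·(cos 2.5000 − cos 0.0000) = 7.0216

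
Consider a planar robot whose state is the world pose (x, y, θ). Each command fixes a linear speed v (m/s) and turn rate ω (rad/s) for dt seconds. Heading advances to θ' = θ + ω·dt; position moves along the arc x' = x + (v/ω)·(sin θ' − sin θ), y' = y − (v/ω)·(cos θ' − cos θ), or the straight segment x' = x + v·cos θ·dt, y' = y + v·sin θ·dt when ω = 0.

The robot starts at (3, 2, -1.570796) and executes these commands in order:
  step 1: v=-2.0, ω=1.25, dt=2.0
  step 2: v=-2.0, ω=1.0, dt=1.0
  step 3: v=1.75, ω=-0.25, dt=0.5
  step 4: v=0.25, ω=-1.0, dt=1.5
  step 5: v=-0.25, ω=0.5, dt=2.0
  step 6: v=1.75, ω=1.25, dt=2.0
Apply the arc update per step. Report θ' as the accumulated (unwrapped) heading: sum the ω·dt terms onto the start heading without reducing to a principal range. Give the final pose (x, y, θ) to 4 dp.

(-2.7835, 3.3191, 3.8042)

step 1: θ'=0.9292 (R=-1.6000) → pose (0.1182, 2.9576, 0.9292)
step 2: θ'=1.9292 (R=-2.0000) → pose (-0.1525, 1.0590, 1.9292)
step 3: θ'=1.8042 (R=-7.0000) → pose (-0.4074, 1.8955, 1.8042)
step 4: θ'=0.3042 (R=-0.2500) → pose (-0.2391, 2.1918, 0.3042)
step 5: θ'=1.3042 (R=-0.5000) → pose (-0.5717, 1.8465, 1.3042)
step 6: θ'=3.8042 (R=1.4000) → pose (-2.7835, 3.3191, 3.8042)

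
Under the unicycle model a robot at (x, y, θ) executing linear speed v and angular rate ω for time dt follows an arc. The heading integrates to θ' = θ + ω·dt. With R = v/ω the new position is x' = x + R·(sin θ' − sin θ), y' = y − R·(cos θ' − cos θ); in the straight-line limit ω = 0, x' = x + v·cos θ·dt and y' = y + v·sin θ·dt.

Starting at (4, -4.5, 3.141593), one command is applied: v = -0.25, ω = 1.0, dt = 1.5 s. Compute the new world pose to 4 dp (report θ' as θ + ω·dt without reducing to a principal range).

θ' = 3.1416 + 1.0·1.5 = 4.6416
R = v/ω = -0.25/1.0 = -0.2500
x' = 4 + -0.2500·(sin 4.6416 − sin 3.1416) = 4.2494
y' = -4.5 − -0.2500·(cos 4.6416 − cos 3.1416) = -4.2677

(4.2494, -4.2677, 4.6416)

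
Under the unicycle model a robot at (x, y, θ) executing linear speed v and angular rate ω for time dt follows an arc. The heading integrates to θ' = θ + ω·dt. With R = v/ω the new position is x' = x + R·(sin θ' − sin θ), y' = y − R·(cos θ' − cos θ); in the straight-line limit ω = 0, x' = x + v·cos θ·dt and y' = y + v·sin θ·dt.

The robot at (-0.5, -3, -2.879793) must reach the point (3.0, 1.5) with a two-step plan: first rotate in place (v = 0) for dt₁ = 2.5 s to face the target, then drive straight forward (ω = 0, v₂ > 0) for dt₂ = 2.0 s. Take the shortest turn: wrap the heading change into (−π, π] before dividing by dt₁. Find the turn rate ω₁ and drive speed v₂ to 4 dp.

heading to target = atan2(1.5−-3, 3−-0.5) = 0.9098
Δθ = wrap(0.9098 − -2.8798) = -2.4936; ω₁ = Δθ/dt₁ = -0.9975
distance = √((3−-0.5)² + (1.5−-3)²) = 5.7009; v₂ = distance/dt₂ = 2.8504

ω₁ = -0.9975, v₂ = 2.8504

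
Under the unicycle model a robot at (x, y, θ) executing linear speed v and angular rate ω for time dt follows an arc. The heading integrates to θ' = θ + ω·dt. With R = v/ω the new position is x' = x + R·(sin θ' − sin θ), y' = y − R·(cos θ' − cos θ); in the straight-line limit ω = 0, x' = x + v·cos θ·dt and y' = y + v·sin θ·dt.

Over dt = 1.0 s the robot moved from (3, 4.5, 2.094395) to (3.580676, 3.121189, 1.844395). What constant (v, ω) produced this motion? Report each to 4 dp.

Δθ = 1.844395 − 2.094395 = -0.250000
ω = Δθ/dt = -0.250000/1.0 = -0.2500
R = −Δy/(cos θ' − cos θ) = 6.0000
v = R·ω = 6.0000·-0.2500 = -1.5000

v = -1.5000, ω = -0.2500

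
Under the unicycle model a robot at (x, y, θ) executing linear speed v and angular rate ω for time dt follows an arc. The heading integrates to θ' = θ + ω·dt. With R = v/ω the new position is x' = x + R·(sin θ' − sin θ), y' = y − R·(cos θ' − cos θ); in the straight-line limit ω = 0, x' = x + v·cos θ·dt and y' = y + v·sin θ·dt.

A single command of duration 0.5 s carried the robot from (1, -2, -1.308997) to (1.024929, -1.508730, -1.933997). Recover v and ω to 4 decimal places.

Δθ = -1.933997 − -1.308997 = -0.625000
ω = Δθ/dt = -0.625000/0.5 = -1.2500
R = −Δy/(cos θ' − cos θ) = 0.8000
v = R·ω = 0.8000·-1.2500 = -1.0000

v = -1.0000, ω = -1.2500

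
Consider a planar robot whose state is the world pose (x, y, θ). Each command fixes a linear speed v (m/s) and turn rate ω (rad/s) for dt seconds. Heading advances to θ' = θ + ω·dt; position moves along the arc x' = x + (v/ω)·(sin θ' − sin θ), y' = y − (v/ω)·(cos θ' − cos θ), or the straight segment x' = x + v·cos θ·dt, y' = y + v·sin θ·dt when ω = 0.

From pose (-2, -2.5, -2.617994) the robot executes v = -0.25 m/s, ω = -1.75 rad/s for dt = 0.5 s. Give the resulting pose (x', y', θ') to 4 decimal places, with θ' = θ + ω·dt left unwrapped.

(-1.8794, -2.4896, -3.4930)

θ' = -2.6180 + -1.75·0.5 = -3.4930
R = v/ω = -0.25/-1.75 = 0.1429
x' = -2 + 0.1429·(sin -3.4930 − sin -2.6180) = -1.8794
y' = -2.5 − 0.1429·(cos -3.4930 − cos -2.6180) = -2.4896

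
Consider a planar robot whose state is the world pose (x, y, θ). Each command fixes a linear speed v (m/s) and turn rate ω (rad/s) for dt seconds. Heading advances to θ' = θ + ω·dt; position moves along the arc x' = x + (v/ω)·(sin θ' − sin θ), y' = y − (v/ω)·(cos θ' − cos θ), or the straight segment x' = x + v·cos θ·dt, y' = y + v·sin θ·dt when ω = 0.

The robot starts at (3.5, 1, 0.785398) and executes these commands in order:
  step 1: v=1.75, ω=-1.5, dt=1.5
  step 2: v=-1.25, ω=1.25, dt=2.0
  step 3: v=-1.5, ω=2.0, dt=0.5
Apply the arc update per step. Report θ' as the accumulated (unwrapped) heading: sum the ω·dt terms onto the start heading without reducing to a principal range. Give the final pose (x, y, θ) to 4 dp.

step 1: θ'=-1.4646 (R=-1.1667) → pose (5.4851, 0.2987, -1.4646)
step 2: θ'=1.0354 (R=-1.0000) → pose (3.6306, 0.7029, 1.0354)
step 3: θ'=2.0354 (R=-0.7500) → pose (3.6052, -0.0158, 2.0354)

(3.6052, -0.0158, 2.0354)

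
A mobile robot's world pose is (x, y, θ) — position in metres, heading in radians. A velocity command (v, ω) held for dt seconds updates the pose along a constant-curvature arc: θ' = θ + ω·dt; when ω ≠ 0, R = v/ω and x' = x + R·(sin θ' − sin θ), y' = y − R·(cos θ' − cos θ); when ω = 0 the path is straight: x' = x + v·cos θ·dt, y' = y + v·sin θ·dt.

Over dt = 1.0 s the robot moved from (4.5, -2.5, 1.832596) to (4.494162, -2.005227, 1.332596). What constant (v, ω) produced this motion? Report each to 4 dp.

Δθ = 1.332596 − 1.832596 = -0.500000
ω = Δθ/dt = -0.500000/1.0 = -0.5000
R = −Δy/(cos θ' − cos θ) = -1.0000
v = R·ω = -1.0000·-0.5000 = 0.5000

v = 0.5000, ω = -0.5000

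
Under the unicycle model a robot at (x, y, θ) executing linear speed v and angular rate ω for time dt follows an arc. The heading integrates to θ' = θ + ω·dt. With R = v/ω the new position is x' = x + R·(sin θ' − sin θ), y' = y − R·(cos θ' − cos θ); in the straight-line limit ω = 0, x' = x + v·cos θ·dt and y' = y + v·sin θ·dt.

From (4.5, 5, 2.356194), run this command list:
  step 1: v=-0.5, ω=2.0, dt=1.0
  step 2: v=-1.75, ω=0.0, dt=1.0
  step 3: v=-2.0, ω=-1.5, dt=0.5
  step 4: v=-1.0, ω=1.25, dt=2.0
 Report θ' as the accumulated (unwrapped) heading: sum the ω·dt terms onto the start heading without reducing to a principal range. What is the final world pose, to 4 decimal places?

(5.9559, 8.9595, 6.1062)

step 1: θ'=4.3562 (R=-0.2500) → pose (4.9111, 5.0896, 4.3562)
step 2: θ'=4.3562 (straight) → pose (5.5213, 6.7298, 4.3562)
step 3: θ'=3.6062 (R=1.3333) → pose (6.1735, 7.4568, 3.6062)
step 4: θ'=6.1062 (R=-0.8000) → pose (5.9559, 8.9595, 6.1062)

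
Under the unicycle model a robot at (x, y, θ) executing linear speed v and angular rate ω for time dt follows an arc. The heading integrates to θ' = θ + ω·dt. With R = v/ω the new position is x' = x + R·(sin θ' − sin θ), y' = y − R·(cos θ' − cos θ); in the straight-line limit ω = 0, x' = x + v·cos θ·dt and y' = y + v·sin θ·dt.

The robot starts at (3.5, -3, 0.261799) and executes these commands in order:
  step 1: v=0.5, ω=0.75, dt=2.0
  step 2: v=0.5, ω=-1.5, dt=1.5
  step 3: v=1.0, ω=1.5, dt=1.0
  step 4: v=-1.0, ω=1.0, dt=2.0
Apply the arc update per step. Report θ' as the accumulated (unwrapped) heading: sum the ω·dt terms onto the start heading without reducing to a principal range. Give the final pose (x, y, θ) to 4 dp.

(6.0619, -3.1585, 3.0118)

step 1: θ'=1.7618 (R=0.6667) → pose (3.9820, -2.2295, 1.7618)
step 2: θ'=-0.4882 (R=-0.3333) → pose (4.4656, -1.8718, -0.4882)
step 3: θ'=1.0118 (R=0.6667) → pose (5.3435, -1.6366, 1.0118)
step 4: θ'=3.0118 (R=-1.0000) → pose (6.0619, -3.1585, 3.0118)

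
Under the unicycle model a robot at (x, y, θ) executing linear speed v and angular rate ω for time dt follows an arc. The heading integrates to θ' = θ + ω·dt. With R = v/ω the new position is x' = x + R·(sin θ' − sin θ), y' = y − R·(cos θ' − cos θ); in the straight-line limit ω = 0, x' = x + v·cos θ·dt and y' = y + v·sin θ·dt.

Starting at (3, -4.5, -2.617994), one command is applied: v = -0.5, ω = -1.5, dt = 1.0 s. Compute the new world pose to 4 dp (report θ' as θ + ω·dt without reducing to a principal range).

(3.4428, -4.6020, -4.1180)

θ' = -2.6180 + -1.5·1.0 = -4.1180
R = v/ω = -0.5/-1.5 = 0.3333
x' = 3 + 0.3333·(sin -4.1180 − sin -2.6180) = 3.4428
y' = -4.5 − 0.3333·(cos -4.1180 − cos -2.6180) = -4.6020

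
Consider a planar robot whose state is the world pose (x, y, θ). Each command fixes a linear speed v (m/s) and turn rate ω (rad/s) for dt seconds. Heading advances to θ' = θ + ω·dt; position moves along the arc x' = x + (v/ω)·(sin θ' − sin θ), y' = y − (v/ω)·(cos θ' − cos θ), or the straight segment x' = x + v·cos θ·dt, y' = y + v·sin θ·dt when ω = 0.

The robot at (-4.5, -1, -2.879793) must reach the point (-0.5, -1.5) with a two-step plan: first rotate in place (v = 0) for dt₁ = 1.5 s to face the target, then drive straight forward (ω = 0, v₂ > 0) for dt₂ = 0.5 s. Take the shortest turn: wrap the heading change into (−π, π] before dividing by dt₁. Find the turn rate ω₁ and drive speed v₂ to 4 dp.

heading to target = atan2(-1.5−-1, -0.5−-4.5) = -0.1244
Δθ = wrap(-0.1244 − -2.8798) = 2.7554; ω₁ = Δθ/dt₁ = 1.8370
distance = √((-0.5−-4.5)² + (-1.5−-1)²) = 4.0311; v₂ = distance/dt₂ = 8.0623

ω₁ = 1.8370, v₂ = 8.0623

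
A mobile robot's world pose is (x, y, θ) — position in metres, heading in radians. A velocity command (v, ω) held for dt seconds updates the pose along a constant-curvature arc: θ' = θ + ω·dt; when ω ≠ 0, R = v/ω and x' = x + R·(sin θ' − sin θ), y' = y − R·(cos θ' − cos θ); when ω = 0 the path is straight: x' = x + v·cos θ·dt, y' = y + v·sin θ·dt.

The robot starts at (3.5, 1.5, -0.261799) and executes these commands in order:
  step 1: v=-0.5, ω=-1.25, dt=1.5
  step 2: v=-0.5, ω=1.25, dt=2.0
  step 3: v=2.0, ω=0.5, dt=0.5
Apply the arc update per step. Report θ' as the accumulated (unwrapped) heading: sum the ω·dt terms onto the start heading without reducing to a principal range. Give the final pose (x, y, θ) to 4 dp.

step 1: θ'=-2.1368 (R=0.4000) → pose (3.2659, 2.1009, -2.1368)
step 2: θ'=0.3632 (R=-0.4000) → pose (2.7862, 2.6893, 0.3632)
step 3: θ'=0.6132 (R=4.0000) → pose (3.6671, 3.1571, 0.6132)

(3.6671, 3.1571, 0.6132)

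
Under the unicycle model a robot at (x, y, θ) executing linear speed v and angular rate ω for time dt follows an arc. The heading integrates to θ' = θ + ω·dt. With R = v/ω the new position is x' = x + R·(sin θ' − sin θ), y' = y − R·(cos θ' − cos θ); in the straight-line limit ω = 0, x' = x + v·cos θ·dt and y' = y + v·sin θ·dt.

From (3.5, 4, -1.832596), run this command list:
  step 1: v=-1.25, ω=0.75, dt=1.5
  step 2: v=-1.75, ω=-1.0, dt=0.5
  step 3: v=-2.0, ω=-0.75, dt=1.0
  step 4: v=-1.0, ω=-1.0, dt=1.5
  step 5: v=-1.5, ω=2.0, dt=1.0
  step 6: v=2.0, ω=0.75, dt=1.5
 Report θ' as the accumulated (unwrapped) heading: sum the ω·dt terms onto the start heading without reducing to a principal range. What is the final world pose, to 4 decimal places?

(6.4923, 7.5109, -0.3326)

step 1: θ'=-0.7076 (R=-1.6667) → pose (2.9735, 5.6979, -0.7076)
step 2: θ'=-1.2076 (R=1.7500) → pose (2.4751, 6.4061, -1.2076)
step 3: θ'=-1.9576 (R=2.6667) → pose (2.4982, 8.3594, -1.9576)
step 4: θ'=-3.4576 (R=1.0000) → pose (3.7351, 8.9326, -3.4576)
step 5: θ'=-1.4576 (R=-0.7500) → pose (4.7134, 9.7302, -1.4576)
step 6: θ'=-0.3326 (R=2.6667) → pose (6.4923, 7.5109, -0.3326)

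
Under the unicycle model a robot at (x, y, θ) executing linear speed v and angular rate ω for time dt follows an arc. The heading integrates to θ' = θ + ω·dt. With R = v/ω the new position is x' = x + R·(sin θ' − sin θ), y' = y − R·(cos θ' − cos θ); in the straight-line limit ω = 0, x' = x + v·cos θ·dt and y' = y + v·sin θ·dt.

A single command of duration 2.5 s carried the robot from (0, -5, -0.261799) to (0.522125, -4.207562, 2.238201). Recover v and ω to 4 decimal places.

v = 0.5000, ω = 1.0000

Δθ = 2.238201 − -0.261799 = 2.500000
ω = Δθ/dt = 2.500000/2.5 = 1.0000
R = −Δy/(cos θ' − cos θ) = 0.5000
v = R·ω = 0.5000·1.0000 = 0.5000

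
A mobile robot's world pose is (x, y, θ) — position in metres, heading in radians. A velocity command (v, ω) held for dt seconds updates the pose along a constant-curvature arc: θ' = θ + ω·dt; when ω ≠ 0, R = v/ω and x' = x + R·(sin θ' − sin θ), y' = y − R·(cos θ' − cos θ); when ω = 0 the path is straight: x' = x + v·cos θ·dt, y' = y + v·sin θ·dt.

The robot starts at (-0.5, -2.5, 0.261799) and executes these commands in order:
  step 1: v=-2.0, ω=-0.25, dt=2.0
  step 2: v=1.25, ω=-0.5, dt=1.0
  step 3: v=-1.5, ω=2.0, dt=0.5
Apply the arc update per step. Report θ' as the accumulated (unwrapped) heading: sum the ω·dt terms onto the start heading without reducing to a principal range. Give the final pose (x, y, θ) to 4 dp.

step 1: θ'=-0.2382 (R=8.0000) → pose (-4.4582, -2.5467, -0.2382)
step 2: θ'=-0.7382 (R=-2.5000) → pose (-3.3657, -3.1269, -0.7382)
step 3: θ'=0.2618 (R=-0.7500) → pose (-4.0645, -2.9572, 0.2618)

(-4.0645, -2.9572, 0.2618)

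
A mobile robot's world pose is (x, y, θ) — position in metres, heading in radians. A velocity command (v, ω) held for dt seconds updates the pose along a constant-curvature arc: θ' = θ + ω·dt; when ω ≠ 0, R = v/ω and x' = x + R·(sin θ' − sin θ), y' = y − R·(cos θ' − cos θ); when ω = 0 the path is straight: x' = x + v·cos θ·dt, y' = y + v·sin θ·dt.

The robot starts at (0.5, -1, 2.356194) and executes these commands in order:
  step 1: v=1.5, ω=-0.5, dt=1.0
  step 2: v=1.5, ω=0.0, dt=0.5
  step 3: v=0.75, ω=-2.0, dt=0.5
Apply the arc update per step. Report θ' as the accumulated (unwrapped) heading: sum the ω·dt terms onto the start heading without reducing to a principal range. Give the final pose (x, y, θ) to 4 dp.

step 1: θ'=1.8562 (R=-3.0000) → pose (-0.2573, 0.2767, 1.8562)
step 2: θ'=1.8562 (straight) → pose (-0.4685, 0.9964, 1.8562)
step 3: θ'=0.8562 (R=-0.3750) → pose (-0.3919, 1.3477, 0.8562)

(-0.3919, 1.3477, 0.8562)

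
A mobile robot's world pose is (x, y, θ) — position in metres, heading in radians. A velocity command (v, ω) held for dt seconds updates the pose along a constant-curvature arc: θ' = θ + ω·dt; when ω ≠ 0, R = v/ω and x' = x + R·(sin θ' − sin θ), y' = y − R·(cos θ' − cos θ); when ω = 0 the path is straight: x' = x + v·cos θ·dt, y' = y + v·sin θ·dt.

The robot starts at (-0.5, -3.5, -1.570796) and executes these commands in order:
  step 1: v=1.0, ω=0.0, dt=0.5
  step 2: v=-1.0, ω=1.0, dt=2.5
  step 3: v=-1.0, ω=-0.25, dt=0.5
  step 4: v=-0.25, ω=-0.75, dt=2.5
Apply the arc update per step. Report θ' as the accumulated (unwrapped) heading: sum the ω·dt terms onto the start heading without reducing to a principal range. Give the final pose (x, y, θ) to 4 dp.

(-3.1572, -3.7110, -1.0708)

step 1: θ'=-1.5708 (straight) → pose (-0.5000, -4.0000, -1.5708)
step 2: θ'=0.9292 (R=-1.0000) → pose (-2.3011, -3.4015, 0.9292)
step 3: θ'=0.8042 (R=4.0000) → pose (-2.6246, -3.7824, 0.8042)
step 4: θ'=-1.0708 (R=0.3333) → pose (-3.1572, -3.7110, -1.0708)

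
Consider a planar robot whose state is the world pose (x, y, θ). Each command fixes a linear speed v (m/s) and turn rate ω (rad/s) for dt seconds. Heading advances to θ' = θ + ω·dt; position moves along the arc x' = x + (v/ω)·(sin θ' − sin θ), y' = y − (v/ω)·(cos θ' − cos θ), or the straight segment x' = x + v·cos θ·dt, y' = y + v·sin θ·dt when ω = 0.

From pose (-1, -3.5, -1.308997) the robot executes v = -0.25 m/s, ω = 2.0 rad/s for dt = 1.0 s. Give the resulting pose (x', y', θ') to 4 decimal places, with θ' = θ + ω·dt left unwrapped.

(-1.2004, -3.4360, 0.6910)

θ' = -1.3090 + 2.0·1.0 = 0.6910
R = v/ω = -0.25/2.0 = -0.1250
x' = -1 + -0.1250·(sin 0.6910 − sin -1.3090) = -1.2004
y' = -3.5 − -0.1250·(cos 0.6910 − cos -1.3090) = -3.4360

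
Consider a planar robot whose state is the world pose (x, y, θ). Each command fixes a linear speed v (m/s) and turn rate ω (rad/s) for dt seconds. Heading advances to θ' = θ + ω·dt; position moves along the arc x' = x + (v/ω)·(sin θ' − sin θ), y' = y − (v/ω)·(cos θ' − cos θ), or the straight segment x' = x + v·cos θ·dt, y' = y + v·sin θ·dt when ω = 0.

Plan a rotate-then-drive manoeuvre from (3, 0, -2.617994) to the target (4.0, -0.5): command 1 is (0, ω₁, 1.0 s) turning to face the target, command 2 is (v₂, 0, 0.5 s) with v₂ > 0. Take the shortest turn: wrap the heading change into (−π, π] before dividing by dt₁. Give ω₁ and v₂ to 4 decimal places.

ω₁ = 2.1543, v₂ = 2.2361

heading to target = atan2(-0.5−0, 4−3) = -0.4636
Δθ = wrap(-0.4636 − -2.6180) = 2.1543; ω₁ = Δθ/dt₁ = 2.1543
distance = √((4−3)² + (-0.5−0)²) = 1.1180; v₂ = distance/dt₂ = 2.2361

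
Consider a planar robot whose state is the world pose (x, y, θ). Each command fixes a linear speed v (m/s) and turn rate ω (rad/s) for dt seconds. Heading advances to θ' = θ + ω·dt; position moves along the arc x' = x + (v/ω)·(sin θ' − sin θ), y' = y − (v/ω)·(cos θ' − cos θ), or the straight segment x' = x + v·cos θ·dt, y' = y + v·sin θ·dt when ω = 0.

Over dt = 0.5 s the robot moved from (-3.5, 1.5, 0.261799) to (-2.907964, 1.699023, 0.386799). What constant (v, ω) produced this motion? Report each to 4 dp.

v = 1.2500, ω = 0.2500

Δθ = 0.386799 − 0.261799 = 0.125000
ω = Δθ/dt = 0.125000/0.5 = 0.2500
R = Δx/(sin θ' − sin θ) = 5.0000
v = R·ω = 5.0000·0.2500 = 1.2500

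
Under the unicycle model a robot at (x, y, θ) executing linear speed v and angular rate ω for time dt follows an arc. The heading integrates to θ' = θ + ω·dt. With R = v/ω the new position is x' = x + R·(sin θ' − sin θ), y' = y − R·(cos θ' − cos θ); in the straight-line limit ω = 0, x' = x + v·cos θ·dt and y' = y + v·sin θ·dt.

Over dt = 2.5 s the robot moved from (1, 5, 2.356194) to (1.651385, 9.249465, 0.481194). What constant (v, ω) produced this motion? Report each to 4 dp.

v = 2.0000, ω = -0.7500

Δθ = 0.481194 − 2.356194 = -1.875000
ω = Δθ/dt = -1.875000/2.5 = -0.7500
R = −Δy/(cos θ' − cos θ) = -2.6667
v = R·ω = -2.6667·-0.7500 = 2.0000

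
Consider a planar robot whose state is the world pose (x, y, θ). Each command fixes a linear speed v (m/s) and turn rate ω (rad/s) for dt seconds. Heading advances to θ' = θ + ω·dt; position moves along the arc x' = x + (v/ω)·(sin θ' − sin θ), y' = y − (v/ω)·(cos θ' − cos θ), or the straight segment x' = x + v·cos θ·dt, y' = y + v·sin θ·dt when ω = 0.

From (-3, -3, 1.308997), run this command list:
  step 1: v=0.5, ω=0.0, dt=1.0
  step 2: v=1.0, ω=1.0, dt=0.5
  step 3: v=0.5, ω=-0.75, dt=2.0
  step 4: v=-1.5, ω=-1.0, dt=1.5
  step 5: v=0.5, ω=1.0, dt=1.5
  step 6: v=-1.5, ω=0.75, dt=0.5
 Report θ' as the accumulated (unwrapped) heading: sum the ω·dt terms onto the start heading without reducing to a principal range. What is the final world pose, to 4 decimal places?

step 1: θ'=1.3090 (straight) → pose (-2.8706, -2.5170, 1.3090)
step 2: θ'=1.8090 (R=1.0000) → pose (-2.8648, -2.0223, 1.8090)
step 3: θ'=0.3090 (R=-0.6667) → pose (-2.4196, -1.2299, 0.3090)
step 4: θ'=-1.1910 (R=1.5000) → pose (-4.2689, -0.3570, -1.1910)
step 5: θ'=0.3090 (R=0.5000) → pose (-3.6525, -0.6480, 0.3090)
step 6: θ'=0.6840 (R=-2.0000) → pose (-4.3081, -1.0031, 0.6840)

(-4.3081, -1.0031, 0.6840)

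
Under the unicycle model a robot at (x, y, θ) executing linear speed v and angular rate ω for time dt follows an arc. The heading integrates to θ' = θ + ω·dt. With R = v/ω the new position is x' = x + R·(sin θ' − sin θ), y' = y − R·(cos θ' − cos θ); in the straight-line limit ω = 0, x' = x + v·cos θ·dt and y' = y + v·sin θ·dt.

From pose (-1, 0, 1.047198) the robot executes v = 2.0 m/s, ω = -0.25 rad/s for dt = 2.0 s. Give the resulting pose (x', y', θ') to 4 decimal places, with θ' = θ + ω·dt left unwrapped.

θ' = 1.0472 + -0.25·2.0 = 0.5472
R = v/ω = 2.0/-0.25 = -8.0000
x' = -1 + -8.0000·(sin 0.5472 − sin 1.0472) = 1.7658
y' = 0 − -8.0000·(cos 0.5472 − cos 1.0472) = 2.8319

(1.7658, 2.8319, 0.5472)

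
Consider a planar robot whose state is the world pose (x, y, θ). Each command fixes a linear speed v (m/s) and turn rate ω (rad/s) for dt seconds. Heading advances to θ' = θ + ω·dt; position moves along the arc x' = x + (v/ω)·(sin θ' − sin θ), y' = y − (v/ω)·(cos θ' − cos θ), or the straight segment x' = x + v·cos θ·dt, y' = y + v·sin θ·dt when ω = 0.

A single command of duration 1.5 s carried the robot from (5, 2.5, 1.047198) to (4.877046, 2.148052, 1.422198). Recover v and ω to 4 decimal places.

v = -0.2500, ω = 0.2500

Δθ = 1.422198 − 1.047198 = 0.375000
ω = Δθ/dt = 0.375000/1.5 = 0.2500
R = −Δy/(cos θ' − cos θ) = -1.0000
v = R·ω = -1.0000·0.2500 = -0.2500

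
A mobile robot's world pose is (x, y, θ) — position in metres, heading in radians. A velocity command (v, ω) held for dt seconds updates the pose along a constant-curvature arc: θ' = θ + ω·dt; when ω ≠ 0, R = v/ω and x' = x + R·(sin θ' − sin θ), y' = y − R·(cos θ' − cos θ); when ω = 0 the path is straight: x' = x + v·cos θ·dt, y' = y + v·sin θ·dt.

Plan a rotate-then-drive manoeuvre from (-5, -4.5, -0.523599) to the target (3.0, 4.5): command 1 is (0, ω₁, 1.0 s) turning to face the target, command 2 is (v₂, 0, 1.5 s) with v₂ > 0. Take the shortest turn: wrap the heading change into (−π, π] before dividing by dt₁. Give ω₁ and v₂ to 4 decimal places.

heading to target = atan2(4.5−-4.5, 3−-5) = 0.8442
Δθ = wrap(0.8442 − -0.5236) = 1.3678; ω₁ = Δθ/dt₁ = 1.3678
distance = √((3−-5)² + (4.5−-4.5)²) = 12.0416; v₂ = distance/dt₂ = 8.0277

ω₁ = 1.3678, v₂ = 8.0277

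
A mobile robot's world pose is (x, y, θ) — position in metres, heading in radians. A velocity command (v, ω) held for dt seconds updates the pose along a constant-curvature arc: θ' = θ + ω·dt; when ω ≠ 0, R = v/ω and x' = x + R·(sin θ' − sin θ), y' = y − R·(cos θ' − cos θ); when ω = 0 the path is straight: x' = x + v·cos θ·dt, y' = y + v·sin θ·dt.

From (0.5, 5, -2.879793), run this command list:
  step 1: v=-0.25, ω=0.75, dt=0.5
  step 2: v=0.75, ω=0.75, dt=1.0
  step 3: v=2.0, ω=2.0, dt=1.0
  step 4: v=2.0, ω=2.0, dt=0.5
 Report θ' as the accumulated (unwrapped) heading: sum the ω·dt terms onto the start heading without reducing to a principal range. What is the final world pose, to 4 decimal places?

(2.1540, 3.9301, 1.2452)

step 1: θ'=-2.5048 (R=-0.3333) → pose (0.6119, 5.0540, -2.5048)
step 2: θ'=-1.7548 (R=1.0000) → pose (0.2234, 4.4329, -1.7548)
step 3: θ'=0.2452 (R=1.0000) → pose (1.4493, 3.2799, 0.2452)
step 4: θ'=1.2452 (R=1.0000) → pose (2.1540, 3.9301, 1.2452)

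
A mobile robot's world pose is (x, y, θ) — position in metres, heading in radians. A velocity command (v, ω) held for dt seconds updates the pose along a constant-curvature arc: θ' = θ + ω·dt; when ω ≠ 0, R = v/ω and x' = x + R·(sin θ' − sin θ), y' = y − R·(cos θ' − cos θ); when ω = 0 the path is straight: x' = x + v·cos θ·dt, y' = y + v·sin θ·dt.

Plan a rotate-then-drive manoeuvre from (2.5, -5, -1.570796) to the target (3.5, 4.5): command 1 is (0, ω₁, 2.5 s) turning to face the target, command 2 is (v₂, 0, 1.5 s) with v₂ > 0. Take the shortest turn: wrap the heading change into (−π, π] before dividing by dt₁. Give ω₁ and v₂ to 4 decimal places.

heading to target = atan2(4.5−-5, 3.5−2.5) = 1.4659
Δθ = wrap(1.4659 − -1.5708) = 3.0367; ω₁ = Δθ/dt₁ = 1.2147
distance = √((3.5−2.5)² + (4.5−-5)²) = 9.5525; v₂ = distance/dt₂ = 6.3683

ω₁ = 1.2147, v₂ = 6.3683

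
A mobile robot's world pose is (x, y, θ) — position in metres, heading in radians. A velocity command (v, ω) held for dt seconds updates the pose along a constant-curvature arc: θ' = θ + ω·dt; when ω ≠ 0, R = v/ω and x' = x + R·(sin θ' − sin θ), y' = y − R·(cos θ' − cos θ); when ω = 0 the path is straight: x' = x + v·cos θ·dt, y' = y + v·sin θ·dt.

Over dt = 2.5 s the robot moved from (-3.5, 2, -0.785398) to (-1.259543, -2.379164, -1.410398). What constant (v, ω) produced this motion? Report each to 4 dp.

v = 2.0000, ω = -0.2500

Δθ = -1.410398 − -0.785398 = -0.625000
ω = Δθ/dt = -0.625000/2.5 = -0.2500
R = −Δy/(cos θ' − cos θ) = -8.0000
v = R·ω = -8.0000·-0.2500 = 2.0000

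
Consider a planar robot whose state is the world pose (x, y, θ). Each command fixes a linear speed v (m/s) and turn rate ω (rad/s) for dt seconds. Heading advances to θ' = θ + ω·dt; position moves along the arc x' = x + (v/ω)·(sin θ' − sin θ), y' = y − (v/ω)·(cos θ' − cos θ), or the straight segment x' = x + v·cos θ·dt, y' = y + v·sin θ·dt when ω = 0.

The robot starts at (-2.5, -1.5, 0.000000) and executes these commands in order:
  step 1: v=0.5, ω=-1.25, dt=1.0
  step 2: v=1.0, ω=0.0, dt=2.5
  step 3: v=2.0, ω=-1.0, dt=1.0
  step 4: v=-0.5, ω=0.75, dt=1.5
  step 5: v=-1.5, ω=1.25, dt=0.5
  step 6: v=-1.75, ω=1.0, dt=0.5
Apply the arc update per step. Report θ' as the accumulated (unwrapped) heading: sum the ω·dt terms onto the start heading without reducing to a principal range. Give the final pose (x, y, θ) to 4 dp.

(-2.9375, -4.5772, 0.0000)

step 1: θ'=-1.2500 (R=-0.4000) → pose (-2.1204, -1.7739, -1.2500)
step 2: θ'=-1.2500 (straight) → pose (-1.3321, -4.1463, -1.2500)
step 3: θ'=-2.2500 (R=-2.0000) → pose (-1.6739, -6.0333, -2.2500)
step 4: θ'=-1.1250 (R=-0.6667) → pose (-1.5911, -5.3271, -1.1250)
step 5: θ'=-0.5000 (R=-1.2000) → pose (-2.0985, -4.7914, -0.5000)
step 6: θ'=0.0000 (R=-1.7500) → pose (-2.9375, -4.5772, 0.0000)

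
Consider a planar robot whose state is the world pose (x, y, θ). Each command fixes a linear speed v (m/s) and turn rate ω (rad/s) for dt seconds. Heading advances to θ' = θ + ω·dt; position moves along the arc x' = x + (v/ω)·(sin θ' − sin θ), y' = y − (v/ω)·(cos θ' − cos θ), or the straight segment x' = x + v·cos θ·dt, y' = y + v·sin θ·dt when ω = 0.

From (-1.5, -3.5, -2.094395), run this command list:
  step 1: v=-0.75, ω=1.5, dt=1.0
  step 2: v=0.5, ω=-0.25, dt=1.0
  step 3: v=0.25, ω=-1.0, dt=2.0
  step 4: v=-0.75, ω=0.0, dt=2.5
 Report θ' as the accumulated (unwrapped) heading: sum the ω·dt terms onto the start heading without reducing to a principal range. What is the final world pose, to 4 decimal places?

step 1: θ'=-0.5944 (R=-0.5000) → pose (-1.6530, -2.8358, -0.5944)
step 2: θ'=-0.8444 (R=-2.0000) → pose (-1.2779, -3.1644, -0.8444)
step 3: θ'=-2.8444 (R=-0.2500) → pose (-1.3916, -3.5695, -2.8444)
step 4: θ'=-2.8444 (straight) → pose (0.4012, -3.0204, -2.8444)

(0.4012, -3.0204, -2.8444)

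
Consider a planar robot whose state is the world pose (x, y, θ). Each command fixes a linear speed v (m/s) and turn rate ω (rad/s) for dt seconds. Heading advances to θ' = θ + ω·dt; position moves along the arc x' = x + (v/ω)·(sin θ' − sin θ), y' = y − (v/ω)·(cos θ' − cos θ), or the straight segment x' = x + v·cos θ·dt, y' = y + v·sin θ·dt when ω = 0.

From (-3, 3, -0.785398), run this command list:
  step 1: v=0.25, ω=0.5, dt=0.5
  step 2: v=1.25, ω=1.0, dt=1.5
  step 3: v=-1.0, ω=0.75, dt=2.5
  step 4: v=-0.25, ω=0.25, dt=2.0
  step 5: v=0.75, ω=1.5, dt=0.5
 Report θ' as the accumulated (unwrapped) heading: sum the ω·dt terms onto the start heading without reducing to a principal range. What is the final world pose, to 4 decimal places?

step 1: θ'=-0.5354 (R=0.5000) → pose (-2.9015, 2.9235, -0.5354)
step 2: θ'=0.9646 (R=1.2500) → pose (-1.2365, 3.2864, 0.9646)
step 3: θ'=2.8396 (R=-1.3333) → pose (-0.5373, 1.2538, 2.8396)
step 4: θ'=3.3396 (R=-1.0000) → pose (-0.0432, 1.2281, 3.3396)
step 5: θ'=4.0896 (R=0.5000) → pose (-0.3510, 1.0295, 4.0896)

(-0.3510, 1.0295, 4.0896)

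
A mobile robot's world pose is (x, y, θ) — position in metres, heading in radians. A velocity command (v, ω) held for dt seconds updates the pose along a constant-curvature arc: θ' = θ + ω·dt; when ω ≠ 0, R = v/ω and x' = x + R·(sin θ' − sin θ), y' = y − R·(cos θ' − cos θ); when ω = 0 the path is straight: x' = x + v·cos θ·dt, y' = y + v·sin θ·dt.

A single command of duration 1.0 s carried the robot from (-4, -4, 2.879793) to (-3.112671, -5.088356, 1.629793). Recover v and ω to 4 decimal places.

Δθ = 1.629793 − 2.879793 = -1.250000
ω = Δθ/dt = -1.250000/1.0 = -1.2500
R = −Δy/(cos θ' − cos θ) = 1.2000
v = R·ω = 1.2000·-1.2500 = -1.5000

v = -1.5000, ω = -1.2500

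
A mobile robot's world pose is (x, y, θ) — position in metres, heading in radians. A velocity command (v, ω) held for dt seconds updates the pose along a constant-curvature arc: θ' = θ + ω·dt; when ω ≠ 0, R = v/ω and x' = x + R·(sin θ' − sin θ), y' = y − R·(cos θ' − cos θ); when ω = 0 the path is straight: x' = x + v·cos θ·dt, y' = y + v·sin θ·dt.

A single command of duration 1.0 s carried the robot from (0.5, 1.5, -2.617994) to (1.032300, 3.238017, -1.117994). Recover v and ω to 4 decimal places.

v = -2.0000, ω = 1.5000

Δθ = -1.117994 − -2.617994 = 1.500000
ω = Δθ/dt = 1.500000/1.0 = 1.5000
R = −Δy/(cos θ' − cos θ) = -1.3333
v = R·ω = -1.3333·1.5000 = -2.0000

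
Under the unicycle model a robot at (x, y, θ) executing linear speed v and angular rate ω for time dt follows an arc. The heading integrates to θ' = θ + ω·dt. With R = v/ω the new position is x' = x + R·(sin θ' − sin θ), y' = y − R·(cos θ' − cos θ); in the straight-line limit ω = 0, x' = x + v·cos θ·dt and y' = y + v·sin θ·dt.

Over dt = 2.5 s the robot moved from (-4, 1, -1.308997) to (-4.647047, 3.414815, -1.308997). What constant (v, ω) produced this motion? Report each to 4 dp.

Δθ = -1.308997 − -1.308997 = 0.000000
ω = Δθ/dt = 0.000000/2.5 = 0.0000
ω = 0 → v = (Δx·cos θ + Δy·sin θ)/dt = -1.0000

v = -1.0000, ω = 0.0000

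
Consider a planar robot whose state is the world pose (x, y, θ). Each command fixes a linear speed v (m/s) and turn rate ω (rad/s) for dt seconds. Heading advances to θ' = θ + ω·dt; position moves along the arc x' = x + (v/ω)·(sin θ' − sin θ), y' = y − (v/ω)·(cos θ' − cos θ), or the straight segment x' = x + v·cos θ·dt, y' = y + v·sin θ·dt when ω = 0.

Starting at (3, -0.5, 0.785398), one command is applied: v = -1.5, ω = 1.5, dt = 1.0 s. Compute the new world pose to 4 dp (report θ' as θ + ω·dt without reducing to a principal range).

θ' = 0.7854 + 1.5·1.0 = 2.2854
R = v/ω = -1.5/1.5 = -1.0000
x' = 3 + -1.0000·(sin 2.2854 − sin 0.7854) = 2.9518
y' = -0.5 − -1.0000·(cos 2.2854 − cos 0.7854) = -1.8624

(2.9518, -1.8624, 2.2854)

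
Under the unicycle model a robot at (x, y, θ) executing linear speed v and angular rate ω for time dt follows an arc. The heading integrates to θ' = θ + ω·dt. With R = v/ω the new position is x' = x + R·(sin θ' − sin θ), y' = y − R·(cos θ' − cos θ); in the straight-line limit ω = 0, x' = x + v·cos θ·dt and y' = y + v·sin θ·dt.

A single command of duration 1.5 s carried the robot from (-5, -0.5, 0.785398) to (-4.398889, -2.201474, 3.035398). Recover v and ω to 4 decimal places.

v = -1.5000, ω = 1.5000

Δθ = 3.035398 − 0.785398 = 2.250000
ω = Δθ/dt = 2.250000/1.5 = 1.5000
R = −Δy/(cos θ' − cos θ) = -1.0000
v = R·ω = -1.0000·1.5000 = -1.5000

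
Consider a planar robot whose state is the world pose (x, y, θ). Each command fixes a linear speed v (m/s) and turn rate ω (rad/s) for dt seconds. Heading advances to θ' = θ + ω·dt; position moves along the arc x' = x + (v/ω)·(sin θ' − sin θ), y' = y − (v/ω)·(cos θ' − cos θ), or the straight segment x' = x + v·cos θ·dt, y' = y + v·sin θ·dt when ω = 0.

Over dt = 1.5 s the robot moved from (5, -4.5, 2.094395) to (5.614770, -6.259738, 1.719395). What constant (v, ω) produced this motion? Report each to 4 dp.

Δθ = 1.719395 − 2.094395 = -0.375000
ω = Δθ/dt = -0.375000/1.5 = -0.2500
R = −Δy/(cos θ' − cos θ) = 5.0000
v = R·ω = 5.0000·-0.2500 = -1.2500

v = -1.2500, ω = -0.2500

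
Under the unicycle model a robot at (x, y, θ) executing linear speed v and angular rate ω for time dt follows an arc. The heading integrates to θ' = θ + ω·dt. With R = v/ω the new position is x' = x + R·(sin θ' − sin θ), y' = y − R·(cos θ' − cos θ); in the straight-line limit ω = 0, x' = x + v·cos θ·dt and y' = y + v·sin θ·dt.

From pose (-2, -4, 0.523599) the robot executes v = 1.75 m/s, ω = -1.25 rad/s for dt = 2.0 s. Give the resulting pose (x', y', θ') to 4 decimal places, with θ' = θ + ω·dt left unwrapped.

(-0.0136, -5.7648, -1.9764)

θ' = 0.5236 + -1.25·2.0 = -1.9764
R = v/ω = 1.75/-1.25 = -1.4000
x' = -2 + -1.4000·(sin -1.9764 − sin 0.5236) = -0.0136
y' = -4 − -1.4000·(cos -1.9764 − cos 0.5236) = -5.7648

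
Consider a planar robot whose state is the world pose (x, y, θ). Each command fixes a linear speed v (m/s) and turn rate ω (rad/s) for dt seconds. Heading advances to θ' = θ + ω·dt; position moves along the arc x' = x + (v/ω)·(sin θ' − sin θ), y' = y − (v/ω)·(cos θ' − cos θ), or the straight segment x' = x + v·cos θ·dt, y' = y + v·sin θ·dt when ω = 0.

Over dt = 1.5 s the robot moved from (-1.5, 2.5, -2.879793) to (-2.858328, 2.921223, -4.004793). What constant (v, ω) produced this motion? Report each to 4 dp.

Δθ = -4.004793 − -2.879793 = -1.125000
ω = Δθ/dt = -1.125000/1.5 = -0.7500
R = Δx/(sin θ' − sin θ) = -1.3333
v = R·ω = -1.3333·-0.7500 = 1.0000

v = 1.0000, ω = -0.7500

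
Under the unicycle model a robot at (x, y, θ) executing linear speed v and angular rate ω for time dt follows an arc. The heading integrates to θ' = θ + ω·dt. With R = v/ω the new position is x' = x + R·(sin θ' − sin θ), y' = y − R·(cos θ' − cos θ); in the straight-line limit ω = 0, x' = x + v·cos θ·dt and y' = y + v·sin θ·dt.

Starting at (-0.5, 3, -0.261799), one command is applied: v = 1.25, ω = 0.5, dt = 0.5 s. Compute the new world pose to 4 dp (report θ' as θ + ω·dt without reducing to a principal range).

θ' = -0.2618 + 0.5·0.5 = -0.0118
R = v/ω = 1.25/0.5 = 2.5000
x' = -0.5 + 2.5000·(sin -0.0118 − sin -0.2618) = 0.1175
y' = 3 − 2.5000·(cos -0.0118 − cos -0.2618) = 2.9150

(0.1175, 2.9150, -0.0118)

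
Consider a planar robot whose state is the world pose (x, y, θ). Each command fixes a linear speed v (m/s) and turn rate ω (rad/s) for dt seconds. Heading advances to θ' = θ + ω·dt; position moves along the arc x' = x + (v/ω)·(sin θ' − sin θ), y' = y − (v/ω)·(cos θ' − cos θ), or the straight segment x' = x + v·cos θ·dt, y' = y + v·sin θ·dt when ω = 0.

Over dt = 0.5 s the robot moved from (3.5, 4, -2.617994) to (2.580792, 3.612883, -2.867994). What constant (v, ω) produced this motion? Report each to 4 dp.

v = 2.0000, ω = -0.5000

Δθ = -2.867994 − -2.617994 = -0.250000
ω = Δθ/dt = -0.250000/0.5 = -0.5000
R = Δx/(sin θ' − sin θ) = -4.0000
v = R·ω = -4.0000·-0.5000 = 2.0000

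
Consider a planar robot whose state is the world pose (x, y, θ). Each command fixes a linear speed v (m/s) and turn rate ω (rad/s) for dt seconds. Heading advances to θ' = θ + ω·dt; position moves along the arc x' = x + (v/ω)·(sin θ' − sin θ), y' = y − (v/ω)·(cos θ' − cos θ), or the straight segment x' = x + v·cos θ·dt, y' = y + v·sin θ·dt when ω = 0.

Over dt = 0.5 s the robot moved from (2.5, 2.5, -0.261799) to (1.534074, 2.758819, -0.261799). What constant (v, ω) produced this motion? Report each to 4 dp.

v = -2.0000, ω = 0.0000

Δθ = -0.261799 − -0.261799 = 0.000000
ω = Δθ/dt = 0.000000/0.5 = 0.0000
ω = 0 → v = (Δx·cos θ + Δy·sin θ)/dt = -2.0000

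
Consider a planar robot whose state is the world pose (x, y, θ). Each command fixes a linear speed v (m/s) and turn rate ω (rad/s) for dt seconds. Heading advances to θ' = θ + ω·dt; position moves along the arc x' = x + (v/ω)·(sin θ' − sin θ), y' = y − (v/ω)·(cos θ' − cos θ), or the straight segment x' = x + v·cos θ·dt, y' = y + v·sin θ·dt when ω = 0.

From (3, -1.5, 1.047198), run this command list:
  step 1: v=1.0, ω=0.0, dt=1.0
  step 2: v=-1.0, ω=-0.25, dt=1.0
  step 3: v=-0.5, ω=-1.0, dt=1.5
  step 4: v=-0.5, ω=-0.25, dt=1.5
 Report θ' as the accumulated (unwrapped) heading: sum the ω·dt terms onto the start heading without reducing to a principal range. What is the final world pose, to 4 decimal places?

step 1: θ'=1.0472 (straight) → pose (3.5000, -0.6340, 1.0472)
step 2: θ'=0.7972 (R=4.0000) → pose (2.8975, -1.4288, 0.7972)
step 3: θ'=-0.7028 (R=0.5000) → pose (2.2166, -1.4610, -0.7028)
step 4: θ'=-1.0778 (R=2.0000) → pose (1.7475, -0.8815, -1.0778)

(1.7475, -0.8815, -1.0778)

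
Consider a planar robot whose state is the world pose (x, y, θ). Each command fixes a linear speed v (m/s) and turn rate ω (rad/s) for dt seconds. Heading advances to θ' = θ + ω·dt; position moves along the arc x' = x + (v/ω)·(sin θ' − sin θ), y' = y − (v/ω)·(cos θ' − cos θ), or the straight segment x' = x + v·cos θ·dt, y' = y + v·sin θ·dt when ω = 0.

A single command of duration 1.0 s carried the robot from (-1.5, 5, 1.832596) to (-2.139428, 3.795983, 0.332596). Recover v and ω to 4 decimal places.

Δθ = 0.332596 − 1.832596 = -1.500000
ω = Δθ/dt = -1.500000/1.0 = -1.5000
R = −Δy/(cos θ' − cos θ) = 1.0000
v = R·ω = 1.0000·-1.5000 = -1.5000

v = -1.5000, ω = -1.5000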